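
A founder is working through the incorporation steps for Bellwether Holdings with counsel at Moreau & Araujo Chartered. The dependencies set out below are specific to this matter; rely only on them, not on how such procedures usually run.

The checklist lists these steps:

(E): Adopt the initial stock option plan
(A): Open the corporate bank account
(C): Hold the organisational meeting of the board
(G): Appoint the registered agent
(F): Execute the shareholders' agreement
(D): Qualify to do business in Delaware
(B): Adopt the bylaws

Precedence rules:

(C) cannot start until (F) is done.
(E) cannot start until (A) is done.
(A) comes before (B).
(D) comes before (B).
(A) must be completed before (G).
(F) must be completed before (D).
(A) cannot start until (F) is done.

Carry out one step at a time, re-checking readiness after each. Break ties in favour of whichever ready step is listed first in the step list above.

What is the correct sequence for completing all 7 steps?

(F) has no prerequisites → (F) first.
Now (A), (C) and (D) have their prerequisites met. (A) is listed earlier, so (A) next.
(E) and (G) now also ready, so the ready set is {(E), (C), (G), (D)}; (E) is listed earlier → (E).
(C), (G) and (D) are all available; (C) is listed earlier → (C).
Now (G) and (D) have their prerequisites met. (G) is listed earlier, so (G) next.
(D) is the only step now ready → (D).
(B) is the only step now ready → (B).

(F), (A), (E), (C), (G), (D), (B)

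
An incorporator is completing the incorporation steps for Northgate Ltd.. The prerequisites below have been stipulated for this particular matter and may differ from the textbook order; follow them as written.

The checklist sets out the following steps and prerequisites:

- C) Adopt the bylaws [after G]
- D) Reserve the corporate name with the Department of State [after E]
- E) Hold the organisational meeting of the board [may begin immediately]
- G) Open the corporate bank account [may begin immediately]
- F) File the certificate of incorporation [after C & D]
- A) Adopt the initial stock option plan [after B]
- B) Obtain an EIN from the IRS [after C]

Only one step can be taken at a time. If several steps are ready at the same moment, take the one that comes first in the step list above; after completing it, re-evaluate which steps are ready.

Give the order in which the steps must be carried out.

Nothing is required for E and G. E is listed earlier → E first.
D now also ready, so the ready set is {D, G}; D is listed earlier → D.
Next only G has its prerequisites met → G.
That leaves C as the only ready step → C.
F and B are both available; F is listed earlier → F.
B needed C, now all done → B.
A needed B, now all done → A.

E, D, G, C, F, B, A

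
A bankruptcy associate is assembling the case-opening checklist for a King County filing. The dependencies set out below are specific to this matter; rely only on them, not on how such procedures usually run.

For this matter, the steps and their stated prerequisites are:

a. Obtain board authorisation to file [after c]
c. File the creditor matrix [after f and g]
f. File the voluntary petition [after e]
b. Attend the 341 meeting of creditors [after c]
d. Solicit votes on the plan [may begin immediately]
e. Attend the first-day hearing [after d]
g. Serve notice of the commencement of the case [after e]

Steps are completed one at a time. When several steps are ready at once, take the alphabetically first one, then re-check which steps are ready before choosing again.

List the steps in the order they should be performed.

d, e, f, g, c, a, b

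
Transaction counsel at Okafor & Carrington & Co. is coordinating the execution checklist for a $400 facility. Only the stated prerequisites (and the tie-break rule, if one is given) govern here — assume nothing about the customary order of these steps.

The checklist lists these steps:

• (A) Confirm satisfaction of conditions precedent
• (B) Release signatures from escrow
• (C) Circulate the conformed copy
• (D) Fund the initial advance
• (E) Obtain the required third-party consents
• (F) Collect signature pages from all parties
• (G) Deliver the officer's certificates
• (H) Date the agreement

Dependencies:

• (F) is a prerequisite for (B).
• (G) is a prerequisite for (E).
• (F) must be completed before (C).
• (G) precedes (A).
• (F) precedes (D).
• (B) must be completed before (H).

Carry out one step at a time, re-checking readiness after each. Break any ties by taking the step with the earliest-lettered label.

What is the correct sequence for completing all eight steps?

(F), (B), (C), (D), (G), (A), (E), (H)

Nothing is required for (F) and (G). (F) has the earlier label → (F) first.
(B), (C), (D) and (G) are all available; (B) has the earlier label → (B).
(H) now also ready, so the ready set is {(C), (D), (G), (H)}; (C) has the earlier label → (C).
Ready: (D), (G) and (H). (D) has the earlier label → (D).
Now (G) and (H) have their prerequisites met. (G) has the earlier label, so (G) next.
(A), (E) and (H) are all available; (A) has the earlier label → (A).
Ready: (E) and (H). (E) has the earlier label → (E).
That leaves (H) as the only ready step → (H).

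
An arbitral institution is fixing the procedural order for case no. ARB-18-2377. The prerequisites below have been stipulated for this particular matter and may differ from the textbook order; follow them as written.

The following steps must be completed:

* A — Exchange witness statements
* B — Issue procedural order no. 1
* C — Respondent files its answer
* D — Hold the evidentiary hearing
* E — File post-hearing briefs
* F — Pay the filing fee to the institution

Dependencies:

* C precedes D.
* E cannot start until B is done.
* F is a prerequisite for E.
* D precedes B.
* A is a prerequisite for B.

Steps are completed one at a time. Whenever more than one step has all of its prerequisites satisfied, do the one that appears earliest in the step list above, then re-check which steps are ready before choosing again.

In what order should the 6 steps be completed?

A, C and F have no prerequisites; A is listed earlier, so A is first.
C and F are both available; C is listed earlier → C.
Ready: D and F. D is listed earlier → D.
B now also ready, so the ready set is {B, F}; B is listed earlier → B.
Next only F has its prerequisites met → F.
E needed B and F, now all done → E.

A, C, D, B, F, E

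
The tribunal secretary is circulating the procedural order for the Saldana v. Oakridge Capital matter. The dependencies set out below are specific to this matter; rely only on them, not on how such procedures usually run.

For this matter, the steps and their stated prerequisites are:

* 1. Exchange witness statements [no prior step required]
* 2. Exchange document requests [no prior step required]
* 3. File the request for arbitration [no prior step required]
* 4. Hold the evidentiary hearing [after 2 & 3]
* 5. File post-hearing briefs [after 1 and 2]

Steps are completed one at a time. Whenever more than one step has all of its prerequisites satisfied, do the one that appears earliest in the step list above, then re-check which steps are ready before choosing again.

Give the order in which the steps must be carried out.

1, 2 and 3 have no prerequisites; 1 is listed earlier, so 1 is first.
2 and 3 are both available; 2 is listed earlier → 2.
5 now also ready, so the ready set is {3, 5}; 3 is listed earlier → 3.
4 now also ready, so the ready set is {4, 5}; 4 is listed earlier → 4.
5 needed 1 and 2, now all done → 5.

1, 2, 3, 4, 5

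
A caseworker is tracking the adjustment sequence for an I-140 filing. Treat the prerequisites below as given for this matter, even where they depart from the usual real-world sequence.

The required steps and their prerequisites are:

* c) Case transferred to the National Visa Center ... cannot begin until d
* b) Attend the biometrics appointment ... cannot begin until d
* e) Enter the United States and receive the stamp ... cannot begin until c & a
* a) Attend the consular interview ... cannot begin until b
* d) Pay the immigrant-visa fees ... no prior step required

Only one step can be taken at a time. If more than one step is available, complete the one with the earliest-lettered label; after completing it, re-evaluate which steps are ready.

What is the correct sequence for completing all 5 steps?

d has no prerequisites → d first.
Ready: b and c. b has the earlier label → b.
Now a and c have their prerequisites met. a has the earlier label, so a next.
c is the only step now ready → c.
Next only e has its prerequisites met → e.

d, b, a, c, e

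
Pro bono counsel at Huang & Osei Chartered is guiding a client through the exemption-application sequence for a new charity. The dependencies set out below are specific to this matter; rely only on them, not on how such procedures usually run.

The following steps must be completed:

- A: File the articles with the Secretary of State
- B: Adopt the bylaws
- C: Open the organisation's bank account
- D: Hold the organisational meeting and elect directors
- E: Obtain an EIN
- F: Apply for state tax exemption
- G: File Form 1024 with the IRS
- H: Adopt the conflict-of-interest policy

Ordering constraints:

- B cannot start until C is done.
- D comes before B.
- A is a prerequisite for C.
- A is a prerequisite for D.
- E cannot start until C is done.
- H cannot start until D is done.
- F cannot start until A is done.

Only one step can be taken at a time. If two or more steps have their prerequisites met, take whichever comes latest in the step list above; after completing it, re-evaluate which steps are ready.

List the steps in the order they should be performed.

Nothing is required for G and A. G is listed later → G first.
Next only A has its prerequisites met → A.
Ready: F, D and C. F is listed later → F.
Now D and C have their prerequisites met. D is listed later, so D next.
Now H and C have their prerequisites met. H is listed later, so H next.
Next only C has its prerequisites met → C.
Ready: E and B. E is listed later → E.
B is the only step now ready → B.

G, A, F, D, H, C, E, B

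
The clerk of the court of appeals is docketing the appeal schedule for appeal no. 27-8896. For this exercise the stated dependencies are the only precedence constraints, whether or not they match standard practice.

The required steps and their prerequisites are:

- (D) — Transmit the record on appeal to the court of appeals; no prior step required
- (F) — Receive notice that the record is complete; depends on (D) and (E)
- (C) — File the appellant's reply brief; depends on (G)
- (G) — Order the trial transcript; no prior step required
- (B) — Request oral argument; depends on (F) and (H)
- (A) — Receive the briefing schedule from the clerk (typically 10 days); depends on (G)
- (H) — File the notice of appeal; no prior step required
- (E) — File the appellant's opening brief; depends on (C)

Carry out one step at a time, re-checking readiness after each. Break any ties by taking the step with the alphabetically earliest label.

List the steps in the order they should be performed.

(D), (G), (A), (C), (E), (F), (H), (B)

(D), (G) and (H) have no prerequisites; (D) has the earlier label, so (D) is first.
(G) and (H) are both available; (G) has the earlier label → (G).
(A) and (C) now also ready, so the ready set is {(A), (C), (H)}; (A) has the earlier label → (A).
(C) and (H) are both available; (C) has the earlier label → (C).
Ready: (E) and (H). (E) has the earlier label → (E).
(F) now also ready, so the ready set is {(F), (H)}; (F) has the earlier label → (F).
(H) is the only step now ready → (H).
(B) needed (F) and (H), now all done → (B).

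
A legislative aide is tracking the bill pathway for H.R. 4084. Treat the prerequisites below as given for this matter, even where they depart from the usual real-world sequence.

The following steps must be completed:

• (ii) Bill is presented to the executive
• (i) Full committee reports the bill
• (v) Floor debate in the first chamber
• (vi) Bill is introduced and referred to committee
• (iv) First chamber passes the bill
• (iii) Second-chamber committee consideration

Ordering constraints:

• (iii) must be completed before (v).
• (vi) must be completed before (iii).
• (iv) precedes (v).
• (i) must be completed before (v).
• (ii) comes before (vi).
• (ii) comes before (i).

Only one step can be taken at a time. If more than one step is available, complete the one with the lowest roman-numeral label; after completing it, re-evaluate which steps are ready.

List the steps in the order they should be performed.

(ii) and (iv) have no prerequisites; (ii) has the earlier label, so (ii) is first.
Ready: (i), (iv) and (vi). (i) has the earlier label → (i).
Ready: (iv) and (vi). (iv) has the earlier label → (iv).
Next only (vi) has its prerequisites met → (vi).
(iii) needed (vi), now all done → (iii).
Next only (v) has its prerequisites met → (v).

(ii) → (i) → (iv) → (vi) → (iii) → (v)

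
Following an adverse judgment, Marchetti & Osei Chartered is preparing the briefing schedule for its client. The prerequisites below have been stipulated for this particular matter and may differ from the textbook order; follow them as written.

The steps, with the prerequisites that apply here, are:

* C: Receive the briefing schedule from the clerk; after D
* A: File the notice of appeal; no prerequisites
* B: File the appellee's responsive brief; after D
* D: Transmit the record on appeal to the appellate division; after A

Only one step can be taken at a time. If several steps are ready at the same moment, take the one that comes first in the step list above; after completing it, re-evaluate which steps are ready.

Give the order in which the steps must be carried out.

A, D, C, B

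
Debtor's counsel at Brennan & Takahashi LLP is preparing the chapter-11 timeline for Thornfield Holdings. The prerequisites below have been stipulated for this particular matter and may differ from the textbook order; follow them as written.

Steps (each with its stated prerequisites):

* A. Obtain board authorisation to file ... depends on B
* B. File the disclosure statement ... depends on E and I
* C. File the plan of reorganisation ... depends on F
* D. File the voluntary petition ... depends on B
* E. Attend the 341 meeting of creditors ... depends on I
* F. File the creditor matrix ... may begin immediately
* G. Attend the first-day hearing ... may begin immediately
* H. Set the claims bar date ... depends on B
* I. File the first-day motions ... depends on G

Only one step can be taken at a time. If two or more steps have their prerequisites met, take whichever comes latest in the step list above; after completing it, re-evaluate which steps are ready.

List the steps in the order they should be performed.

G and F have no prerequisites; G is listed later, so G is first.
I now also ready, so the ready set is {I, F}; I is listed later → I.
Ready: F and E. F is listed later → F.
Now E and C have their prerequisites met. E is listed later, so E next.
C and B are both available; C is listed later → C.
B needed I and E, now all done → B.
Ready: H, D and A. H is listed later → H.
D and A are both available; D is listed later → D.
A is the only step now ready → A.

G → I → F → E → C → B → H → D → A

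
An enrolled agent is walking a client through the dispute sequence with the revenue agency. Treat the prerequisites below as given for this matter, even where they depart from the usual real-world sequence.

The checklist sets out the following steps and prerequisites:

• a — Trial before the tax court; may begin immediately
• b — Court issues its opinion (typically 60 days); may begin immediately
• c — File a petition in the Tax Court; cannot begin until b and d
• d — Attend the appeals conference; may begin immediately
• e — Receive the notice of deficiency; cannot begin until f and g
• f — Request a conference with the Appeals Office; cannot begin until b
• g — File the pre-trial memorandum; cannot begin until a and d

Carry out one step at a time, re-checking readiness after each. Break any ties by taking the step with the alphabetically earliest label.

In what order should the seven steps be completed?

a, b and d have no prerequisites; a has the earlier label, so a is first.
Now b and d have their prerequisites met. b has the earlier label, so b next.
f now also ready, so the ready set is {d, f}; d has the earlier label → d.
c and g now also ready, so the ready set is {c, f, g}; c has the earlier label → c.
Ready: f and g. f has the earlier label → f.
Next only g has its prerequisites met → g.
That leaves e as the only ready step → e.

a, b, d, c, f, g, e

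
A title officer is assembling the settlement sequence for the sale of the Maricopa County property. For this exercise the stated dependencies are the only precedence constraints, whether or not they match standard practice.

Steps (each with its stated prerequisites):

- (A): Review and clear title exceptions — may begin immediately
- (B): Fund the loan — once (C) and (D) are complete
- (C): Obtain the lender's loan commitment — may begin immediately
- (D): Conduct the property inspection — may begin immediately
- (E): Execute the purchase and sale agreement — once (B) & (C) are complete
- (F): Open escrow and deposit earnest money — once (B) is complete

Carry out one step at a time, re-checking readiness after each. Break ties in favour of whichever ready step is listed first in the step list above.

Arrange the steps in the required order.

(A), (C), (D), (B), (E), (F)

(A), (C) and (D) have no prerequisites; (A) is listed earlier, so (A) is first.
Ready: (C) and (D). (C) is listed earlier → (C).
(D) is the only step now ready → (D).
(B) is the only step now ready → (B).
Now (E) and (F) have their prerequisites met. (E) is listed earlier, so (E) next.
(F) needed (B), now all done → (F).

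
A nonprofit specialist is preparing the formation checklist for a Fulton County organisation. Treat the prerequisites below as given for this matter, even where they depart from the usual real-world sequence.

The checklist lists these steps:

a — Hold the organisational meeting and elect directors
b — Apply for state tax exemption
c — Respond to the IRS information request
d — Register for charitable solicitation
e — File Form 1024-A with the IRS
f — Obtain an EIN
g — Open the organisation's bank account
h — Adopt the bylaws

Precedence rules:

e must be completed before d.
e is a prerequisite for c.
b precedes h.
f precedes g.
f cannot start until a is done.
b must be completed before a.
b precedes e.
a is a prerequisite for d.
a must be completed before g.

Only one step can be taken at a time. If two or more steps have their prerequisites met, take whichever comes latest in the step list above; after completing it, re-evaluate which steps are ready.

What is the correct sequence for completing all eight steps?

b h e c a f g d

b is the only step with nothing outstanding, so it goes first.
h, e and a are all available; h is listed later → h.
Ready: e and a. e is listed later → e.
c now also ready, so the ready set is {c, a}; c is listed later → c.
Next only a has its prerequisites met → a.
Ready: f and d. f is listed later → f.
g now also ready, so the ready set is {g, d}; g is listed later → g.
d needed e and a, now all done → d.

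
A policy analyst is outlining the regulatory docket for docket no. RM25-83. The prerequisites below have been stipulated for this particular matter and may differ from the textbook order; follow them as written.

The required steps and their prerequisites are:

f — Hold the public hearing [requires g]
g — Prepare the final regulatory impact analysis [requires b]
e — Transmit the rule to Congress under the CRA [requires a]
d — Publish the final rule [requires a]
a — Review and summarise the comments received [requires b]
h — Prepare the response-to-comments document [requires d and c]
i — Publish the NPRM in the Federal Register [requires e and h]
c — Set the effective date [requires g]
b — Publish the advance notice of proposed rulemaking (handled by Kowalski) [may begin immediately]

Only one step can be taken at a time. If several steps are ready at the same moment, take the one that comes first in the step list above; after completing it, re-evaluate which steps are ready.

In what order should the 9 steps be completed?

Only b has no prerequisites, so it is first.
Ready: g and a. g is listed earlier → g.
Ready: f, a and c. f is listed earlier → f.
a and c are both available; a is listed earlier → a.
e and d now also ready, so the ready set is {e, d, c}; e is listed earlier → e.
Now d and c have their prerequisites met. d is listed earlier, so d next.
c needed g, now all done → c.
h is the only step now ready → h.
i needed e and h, now all done → i.

b g f a e d c h i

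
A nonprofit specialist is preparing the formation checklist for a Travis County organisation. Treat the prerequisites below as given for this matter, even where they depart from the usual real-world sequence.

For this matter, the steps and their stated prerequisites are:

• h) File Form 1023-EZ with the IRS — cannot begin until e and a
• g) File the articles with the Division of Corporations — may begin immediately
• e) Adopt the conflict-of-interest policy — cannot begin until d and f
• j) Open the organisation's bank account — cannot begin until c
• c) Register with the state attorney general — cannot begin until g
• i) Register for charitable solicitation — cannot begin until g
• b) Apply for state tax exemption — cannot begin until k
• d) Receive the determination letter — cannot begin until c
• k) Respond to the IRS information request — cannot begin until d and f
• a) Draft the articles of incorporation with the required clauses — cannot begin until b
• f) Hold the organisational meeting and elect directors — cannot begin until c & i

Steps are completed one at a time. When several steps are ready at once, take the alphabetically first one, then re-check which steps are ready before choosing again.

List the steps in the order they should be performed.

Only g has no prerequisites, so it is first.
Ready: c and i. c has the earlier label → c.
d and j now also ready, so the ready set is {d, i, j}; d has the earlier label → d.
i and j are both available; i has the earlier label → i.
f now also ready, so the ready set is {f, j}; f has the earlier label → f.
e and k now also ready, so the ready set is {e, j, k}; e has the earlier label → e.
j and k are both available; j has the earlier label → j.
k needed d and f, now all done → k.
b is the only step now ready → b.
That leaves a as the only ready step → a.
h needed a and e, now all done → h.

g c d i f e j k b a h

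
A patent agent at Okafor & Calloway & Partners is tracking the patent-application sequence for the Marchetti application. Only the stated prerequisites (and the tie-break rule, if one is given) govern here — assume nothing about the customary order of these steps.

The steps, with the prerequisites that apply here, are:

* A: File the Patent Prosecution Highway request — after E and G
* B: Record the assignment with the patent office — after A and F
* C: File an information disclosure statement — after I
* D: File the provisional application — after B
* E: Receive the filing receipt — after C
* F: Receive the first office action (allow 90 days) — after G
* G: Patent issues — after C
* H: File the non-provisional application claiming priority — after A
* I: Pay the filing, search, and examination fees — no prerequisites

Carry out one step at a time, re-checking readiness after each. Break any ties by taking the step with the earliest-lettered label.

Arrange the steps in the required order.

I is the only step with nothing outstanding, so it goes first.
C is the only step now ready → C.
Ready: E and G. E has the earlier label → E.
That leaves G as the only ready step → G.
A and F are both available; A has the earlier label → A.
H now also ready, so the ready set is {F, H}; F has the earlier label → F.
B and H are both available; B has the earlier label → B.
Now D and H have their prerequisites met. D has the earlier label, so D next.
H needed A, now all done → H.

I, C, E, G, A, F, B, D, H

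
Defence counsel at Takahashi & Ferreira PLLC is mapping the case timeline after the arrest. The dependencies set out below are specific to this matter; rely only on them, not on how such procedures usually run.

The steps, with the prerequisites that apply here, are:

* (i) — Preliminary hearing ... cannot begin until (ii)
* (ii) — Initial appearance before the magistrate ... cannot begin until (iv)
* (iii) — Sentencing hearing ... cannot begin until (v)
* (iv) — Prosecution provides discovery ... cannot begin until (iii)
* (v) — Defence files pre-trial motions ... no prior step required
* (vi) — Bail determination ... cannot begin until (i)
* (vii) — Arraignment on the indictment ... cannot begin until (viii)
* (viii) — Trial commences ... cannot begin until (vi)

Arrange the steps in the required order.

(v), (iii), (iv), (ii), (i), (vi), (viii), (vii)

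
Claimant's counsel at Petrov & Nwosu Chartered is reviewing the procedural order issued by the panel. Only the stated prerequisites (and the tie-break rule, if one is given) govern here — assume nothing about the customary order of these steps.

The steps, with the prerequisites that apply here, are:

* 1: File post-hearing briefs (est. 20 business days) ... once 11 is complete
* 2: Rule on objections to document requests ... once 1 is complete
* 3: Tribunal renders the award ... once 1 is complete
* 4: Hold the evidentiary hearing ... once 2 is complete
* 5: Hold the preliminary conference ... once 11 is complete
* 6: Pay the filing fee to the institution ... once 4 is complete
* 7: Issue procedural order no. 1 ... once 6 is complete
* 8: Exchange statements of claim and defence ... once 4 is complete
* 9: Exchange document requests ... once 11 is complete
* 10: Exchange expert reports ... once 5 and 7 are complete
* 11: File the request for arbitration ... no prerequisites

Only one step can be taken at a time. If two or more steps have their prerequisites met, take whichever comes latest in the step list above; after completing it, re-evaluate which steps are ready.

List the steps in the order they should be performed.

11, 9, 5, 1, 3, 2, 4, 8, 6, 7, 10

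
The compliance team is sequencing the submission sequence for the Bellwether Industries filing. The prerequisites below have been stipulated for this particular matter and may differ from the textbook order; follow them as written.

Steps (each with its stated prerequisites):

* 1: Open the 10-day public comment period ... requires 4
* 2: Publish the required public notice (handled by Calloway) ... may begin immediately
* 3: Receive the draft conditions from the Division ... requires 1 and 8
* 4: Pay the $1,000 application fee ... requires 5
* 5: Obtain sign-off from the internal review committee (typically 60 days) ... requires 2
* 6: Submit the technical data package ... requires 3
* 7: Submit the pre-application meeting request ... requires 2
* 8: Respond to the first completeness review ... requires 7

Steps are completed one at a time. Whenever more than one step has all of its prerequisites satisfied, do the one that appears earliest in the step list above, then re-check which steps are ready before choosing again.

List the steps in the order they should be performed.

2, 5, 4, 1, 7, 8, 3, 6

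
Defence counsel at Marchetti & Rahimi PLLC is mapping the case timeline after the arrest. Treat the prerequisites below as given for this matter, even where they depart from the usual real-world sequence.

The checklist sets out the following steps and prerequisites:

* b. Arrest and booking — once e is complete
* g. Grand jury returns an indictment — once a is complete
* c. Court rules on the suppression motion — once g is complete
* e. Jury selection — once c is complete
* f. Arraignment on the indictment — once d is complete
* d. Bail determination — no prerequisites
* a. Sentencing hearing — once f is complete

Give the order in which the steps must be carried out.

d f a g c e b

d is the only step with nothing outstanding, so it goes first.
f is the only step now ready → f.
a needed f, now all done → a.
That leaves g as the only ready step → g.
Next only c has its prerequisites met → c.
That leaves e as the only ready step → e.
Next only b has its prerequisites met → b.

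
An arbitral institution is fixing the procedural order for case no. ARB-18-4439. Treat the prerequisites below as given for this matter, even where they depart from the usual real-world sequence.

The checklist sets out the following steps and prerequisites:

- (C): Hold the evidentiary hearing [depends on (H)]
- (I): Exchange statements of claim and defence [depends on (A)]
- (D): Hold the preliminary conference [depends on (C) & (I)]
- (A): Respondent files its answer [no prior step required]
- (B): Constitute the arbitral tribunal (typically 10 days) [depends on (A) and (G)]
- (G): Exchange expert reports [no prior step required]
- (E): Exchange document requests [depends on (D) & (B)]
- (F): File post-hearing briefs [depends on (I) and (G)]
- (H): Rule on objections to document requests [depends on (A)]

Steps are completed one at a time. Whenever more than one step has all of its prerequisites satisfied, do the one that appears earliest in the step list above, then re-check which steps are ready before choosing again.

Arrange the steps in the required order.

(A), (I), (G), (B), (F), (H), (C), (D), (E)

(A) and (G) have no prerequisites; (A) is listed earlier, so (A) is first.
Ready: (I), (G) and (H). (I) is listed earlier → (I).
Now (G) and (H) have their prerequisites met. (G) is listed earlier, so (G) next.
(B) and (F) now also ready, so the ready set is {(B), (F), (H)}; (B) is listed earlier → (B).
(F) and (H) are both available; (F) is listed earlier → (F).
Next only (H) has its prerequisites met → (H).
(C) needed (H), now all done → (C).
(D) needed (C) and (I), now all done → (D).
(E) is the only step now ready → (E).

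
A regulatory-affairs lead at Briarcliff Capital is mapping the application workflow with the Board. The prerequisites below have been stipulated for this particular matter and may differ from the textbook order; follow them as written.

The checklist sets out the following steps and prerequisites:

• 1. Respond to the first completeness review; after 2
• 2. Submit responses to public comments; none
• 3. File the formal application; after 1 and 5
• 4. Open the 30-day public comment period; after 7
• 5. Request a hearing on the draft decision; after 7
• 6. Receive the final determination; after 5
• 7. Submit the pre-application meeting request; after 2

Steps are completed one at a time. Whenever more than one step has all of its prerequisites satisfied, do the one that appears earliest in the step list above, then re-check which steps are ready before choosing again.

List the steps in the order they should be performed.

2 → 1 → 7 → 4 → 5 → 3 → 6

Only 2 has no prerequisites, so it is first.
Now 1 and 7 have their prerequisites met. 1 is listed earlier, so 1 next.
7 needed 2, now all done → 7.
4 and 5 are both available; 4 is listed earlier → 4.
That leaves 5 as the only ready step → 5.
Now 3 and 6 have their prerequisites met. 3 is listed earlier, so 3 next.
6 needed 5, now all done → 6.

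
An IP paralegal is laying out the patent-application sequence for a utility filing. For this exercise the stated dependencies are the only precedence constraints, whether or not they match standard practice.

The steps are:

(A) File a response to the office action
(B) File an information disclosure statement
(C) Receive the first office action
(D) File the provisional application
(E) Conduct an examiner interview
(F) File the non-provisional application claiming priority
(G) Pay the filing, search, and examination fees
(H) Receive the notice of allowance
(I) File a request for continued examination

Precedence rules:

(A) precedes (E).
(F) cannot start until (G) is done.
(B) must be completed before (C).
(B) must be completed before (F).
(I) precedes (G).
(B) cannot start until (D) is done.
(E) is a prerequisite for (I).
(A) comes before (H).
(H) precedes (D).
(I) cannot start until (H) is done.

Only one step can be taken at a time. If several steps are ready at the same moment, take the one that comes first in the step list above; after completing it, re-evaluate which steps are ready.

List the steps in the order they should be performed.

(A), (E), (H), (D), (B), (C), (I), (G), (F)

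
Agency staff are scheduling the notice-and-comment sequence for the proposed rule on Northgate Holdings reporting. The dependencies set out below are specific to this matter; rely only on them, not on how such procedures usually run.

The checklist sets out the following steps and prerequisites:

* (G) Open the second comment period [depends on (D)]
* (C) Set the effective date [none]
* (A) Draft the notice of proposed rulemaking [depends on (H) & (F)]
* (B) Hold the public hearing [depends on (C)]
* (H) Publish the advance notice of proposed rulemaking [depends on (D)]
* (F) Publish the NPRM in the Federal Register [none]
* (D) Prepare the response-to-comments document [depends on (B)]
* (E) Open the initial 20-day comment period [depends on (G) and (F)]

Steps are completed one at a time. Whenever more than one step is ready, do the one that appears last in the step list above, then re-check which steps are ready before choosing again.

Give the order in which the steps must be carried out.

Nothing is required for (F) and (C). (F) is listed later → (F) first.
Next only (C) has its prerequisites met → (C).
(B) needed (C), now all done → (B).
(D) needed (B), now all done → (D).
(H) and (G) are both available; (H) is listed later → (H).
Now (A) and (G) have their prerequisites met. (A) is listed later, so (A) next.
(G) needed (D), now all done → (G).
That leaves (E) as the only ready step → (E).

(F) → (C) → (B) → (D) → (H) → (A) → (G) → (E)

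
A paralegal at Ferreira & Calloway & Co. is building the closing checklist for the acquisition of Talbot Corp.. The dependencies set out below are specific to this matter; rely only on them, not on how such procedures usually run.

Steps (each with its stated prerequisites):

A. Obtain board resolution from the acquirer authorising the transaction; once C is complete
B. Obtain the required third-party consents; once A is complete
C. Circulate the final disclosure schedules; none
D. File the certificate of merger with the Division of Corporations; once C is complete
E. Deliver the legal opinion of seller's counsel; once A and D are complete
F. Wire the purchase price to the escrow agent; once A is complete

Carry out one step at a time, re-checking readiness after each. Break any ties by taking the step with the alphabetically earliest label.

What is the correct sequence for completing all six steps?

C has no prerequisites → C first.
Now A and D have their prerequisites met. A has the earlier label, so A next.
B and F now also ready, so the ready set is {B, D, F}; B has the earlier label → B.
Now D and F have their prerequisites met. D has the earlier label, so D next.
E and F are both available; E has the earlier label → E.
That leaves F as the only ready step → F.

C A B D E F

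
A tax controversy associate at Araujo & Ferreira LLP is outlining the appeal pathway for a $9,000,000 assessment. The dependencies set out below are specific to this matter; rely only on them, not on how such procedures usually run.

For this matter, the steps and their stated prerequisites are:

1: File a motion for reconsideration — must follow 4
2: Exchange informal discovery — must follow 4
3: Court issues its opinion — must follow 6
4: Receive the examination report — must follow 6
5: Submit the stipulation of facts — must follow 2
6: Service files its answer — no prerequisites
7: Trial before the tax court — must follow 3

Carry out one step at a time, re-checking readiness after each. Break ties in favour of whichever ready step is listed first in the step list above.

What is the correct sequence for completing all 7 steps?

Only 6 has no prerequisites, so it is first.
3 and 4 are both available; 3 is listed earlier → 3.
7 now also ready, so the ready set is {4, 7}; 4 is listed earlier → 4.
1, 2 and 7 are all available; 1 is listed earlier → 1.
2 and 7 are both available; 2 is listed earlier → 2.
Now 5 and 7 have their prerequisites met. 5 is listed earlier, so 5 next.
That leaves 7 as the only ready step → 7.

6, 3, 4, 1, 2, 5, 7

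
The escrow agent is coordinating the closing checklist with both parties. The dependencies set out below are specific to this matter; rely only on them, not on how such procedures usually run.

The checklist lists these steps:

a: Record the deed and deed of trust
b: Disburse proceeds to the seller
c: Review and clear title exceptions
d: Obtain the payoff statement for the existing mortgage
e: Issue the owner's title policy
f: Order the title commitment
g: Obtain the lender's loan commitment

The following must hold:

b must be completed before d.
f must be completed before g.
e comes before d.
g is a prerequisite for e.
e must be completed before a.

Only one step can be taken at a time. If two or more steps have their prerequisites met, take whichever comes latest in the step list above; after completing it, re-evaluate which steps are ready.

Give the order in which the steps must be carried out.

f, c and b have no prerequisites; f is listed later, so f is first.
Now g, c and b have their prerequisites met. g is listed later, so g next.
Ready: e, c and b. e is listed later → e.
Ready: c, b and a. c is listed later → c.
Now b and a have their prerequisites met. b is listed later, so b next.
d now also ready, so the ready set is {d, a}; d is listed later → d.
a is the only step now ready → a.

f, g, e, c, b, d, a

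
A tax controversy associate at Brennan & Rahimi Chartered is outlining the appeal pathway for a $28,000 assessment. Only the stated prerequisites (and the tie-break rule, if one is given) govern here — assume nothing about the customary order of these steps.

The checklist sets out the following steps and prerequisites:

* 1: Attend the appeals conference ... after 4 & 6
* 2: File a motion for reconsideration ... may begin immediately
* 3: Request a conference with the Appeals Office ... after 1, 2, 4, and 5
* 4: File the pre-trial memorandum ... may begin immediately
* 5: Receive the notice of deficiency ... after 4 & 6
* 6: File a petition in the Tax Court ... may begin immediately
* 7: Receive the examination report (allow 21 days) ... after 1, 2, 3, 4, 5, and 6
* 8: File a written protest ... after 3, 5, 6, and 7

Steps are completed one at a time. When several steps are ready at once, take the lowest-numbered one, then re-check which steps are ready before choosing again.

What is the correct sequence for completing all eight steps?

2 4 6 1 5 3 7 8

2, 4 and 6 have no prerequisites; 2 has the earlier label, so 2 is first.
Ready: 4 and 6. 4 has the earlier label → 4.
Next only 6 has its prerequisites met → 6.
Now 1 and 5 have their prerequisites met. 1 has the earlier label, so 1 next.
5 is the only step now ready → 5.
3 is the only step now ready → 3.
7 needed 1, 2, 3, 4, 5 and 6, now all done → 7.
8 needed 3, 5, 6 and 7, now all done → 8.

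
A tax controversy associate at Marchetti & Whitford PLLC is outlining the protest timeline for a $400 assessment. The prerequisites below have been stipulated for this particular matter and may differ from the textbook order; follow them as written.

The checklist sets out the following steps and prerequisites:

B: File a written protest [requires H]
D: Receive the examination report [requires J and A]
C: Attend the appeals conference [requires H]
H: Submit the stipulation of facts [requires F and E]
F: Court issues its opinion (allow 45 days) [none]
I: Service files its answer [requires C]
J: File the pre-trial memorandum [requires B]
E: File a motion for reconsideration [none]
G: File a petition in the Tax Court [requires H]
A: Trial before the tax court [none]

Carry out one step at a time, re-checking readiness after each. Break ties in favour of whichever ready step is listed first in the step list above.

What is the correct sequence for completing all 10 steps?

F, E, H, B, C, I, J, G, A, D

Nothing is required for F, E and A. F is listed earlier → F first.
Now E and A have their prerequisites met. E is listed earlier, so E next.
H now also ready, so the ready set is {H, A}; H is listed earlier → H.
Ready: B, C, G and A. B is listed earlier → B.
Now C, J, G and A have their prerequisites met. C is listed earlier, so C next.
I now also ready, so the ready set is {I, J, G, A}; I is listed earlier → I.
Now J, G and A have their prerequisites met. J is listed earlier, so J next.
Ready: G and A. G is listed earlier → G.
A is the only step now ready → A.
D is the only step now ready → D.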